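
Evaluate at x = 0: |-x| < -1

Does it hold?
x = 0: LHS = |-0| = |0| = 0; 0 < -1 — FAILS

The relation fails at x = 0, so x = 0 is a counterexample.

Answer: No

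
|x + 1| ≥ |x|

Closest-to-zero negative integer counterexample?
Testing negative integers from -1 downward:
x = -1: LHS = |(-1) + 1| = |0| = 0, RHS = |-1| = 1; 0 ≥ 1 — FAILS  ← closest negative counterexample to 0

Answer: x = -1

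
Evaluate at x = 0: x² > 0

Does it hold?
x = 0: LHS = 0² = 0; 0 > 0 — FAILS

The relation fails at x = 0, so x = 0 is a counterexample.

Answer: No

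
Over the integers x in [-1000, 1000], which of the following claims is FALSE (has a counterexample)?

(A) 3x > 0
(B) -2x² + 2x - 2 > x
(A) x = 0: LHS = 3·0 = 0; 0 > 0 — FAILS
(B) x = 0: LHS = -2·0² + 2·0 - 2 = -2; -2 > 0 — FAILS

Answer: Both A and B are false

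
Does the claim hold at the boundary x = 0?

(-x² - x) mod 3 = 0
x = 0: LHS = (-0² - 0) mod 3 = 0 mod 3 = 0; 0 = 0 — holds

The relation is satisfied at x = 0.

Answer: Yes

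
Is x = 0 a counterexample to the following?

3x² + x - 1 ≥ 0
Substitute x = 0 into the relation:
x = 0: LHS = 3·0² + 0 - 1 = -1; -1 ≥ 0 — FAILS

Since the claim fails at x = 0, this value is a counterexample.

Answer: Yes, x = 0 is a counterexample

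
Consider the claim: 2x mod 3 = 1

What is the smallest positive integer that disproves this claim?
Testing positive integers:
x = 1: LHS = (2·1) mod 3 = 2 mod 3 = 2; 2 = 1 — FAILS  ← smallest positive counterexample

Answer: x = 1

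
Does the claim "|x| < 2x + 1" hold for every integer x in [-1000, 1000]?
The claim fails at x = -1:
x = -1: LHS = |-1| = 1, RHS = 2·(-1) + 1 = -1; 1 < -1 — FAILS

Because a single integer refutes it, the statement is false.

Answer: False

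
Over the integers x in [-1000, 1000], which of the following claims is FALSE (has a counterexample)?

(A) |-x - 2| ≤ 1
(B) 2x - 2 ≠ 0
(A) x = 0: LHS = |-0 - 2| = |-2| = 2; 2 ≤ 1 — FAILS
(B) x = 1: LHS = 2·1 - 2 = 0; 0 ≠ 0 — FAILS

Answer: Both A and B are false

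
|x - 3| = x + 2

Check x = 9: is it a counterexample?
Substitute x = 9 into the relation:
x = 9: LHS = |9 - 3| = |6| = 6, RHS = 9 + 2 = 11; 6 = 11 — FAILS

Since the claim fails at x = 9, this value is a counterexample.

Answer: Yes, x = 9 is a counterexample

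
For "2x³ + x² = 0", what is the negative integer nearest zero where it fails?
Testing negative integers from -1 downward:
x = -1: LHS = 2·(-1)³ + (-1)² = -1; -1 = 0 — FAILS  ← closest negative counterexample to 0

Answer: x = -1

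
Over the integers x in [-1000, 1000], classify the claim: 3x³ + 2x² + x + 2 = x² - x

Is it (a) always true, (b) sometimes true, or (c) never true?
Track d = LHS − RHS over the integers in [-1000, 1000]. Equality would need d = 0, but d changes sign only between consecutive integers, jumping over 0:
x = -1: LHS = 3·(-1)³ + 2·(-1)² + (-1) + 2 = 0, RHS = (-1)² - (-1) = 2; 0 = 2 — FAILS  (d = -2)
x = 0: LHS = 3·0³ + 2·0² + 0 + 2 = 2, RHS = 0² - 0 = 0; 2 = 0 — FAILS  (d = 2)
Away from these crossings d keeps a constant sign, and checking every integer in [-1000, 1000] confirms d ≠ 0 throughout. Hence the two sides are never equal, so the claimed relation (=) fails for every integer in [-1000, 1000].

No integer in the range satisfies it.

Answer: Never true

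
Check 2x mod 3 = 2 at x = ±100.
x = 100: LHS = (2·100) mod 3 = 200 mod 3 = 2; 2 = 2 — holds
x = -100: LHS = (2·(-100)) mod 3 = (-200) mod 3 = 1; 1 = 2 — FAILS

Answer: Partially: holds for x = 100, fails for x = -100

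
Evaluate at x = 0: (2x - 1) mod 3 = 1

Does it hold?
x = 0: LHS = (2·0 - 1) mod 3 = (-1) mod 3 = 2; 2 = 1 — FAILS

The relation fails at x = 0, so x = 0 is a counterexample.

Answer: No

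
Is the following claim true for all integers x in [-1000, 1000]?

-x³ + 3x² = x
The claim fails at x = 1:
x = 1: LHS = -1³ + 3·1² = 2; 2 = 1 — FAILS

Because a single integer refutes it, the statement is false.

Answer: False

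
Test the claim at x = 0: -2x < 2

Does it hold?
x = 0: LHS = -2·0 = 0; 0 < 2 — holds

The relation is satisfied at x = 0.

Answer: Yes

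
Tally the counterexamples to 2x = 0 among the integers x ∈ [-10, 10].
Counterexamples in [-10, 10]: {-10, -9, -8, -7, -6, -5, -4, -3, -2, -1, 1, 2, 3, 4, 5, 6, 7, 8, 9, 10}.

Counting them gives 20 values.

Answer: 20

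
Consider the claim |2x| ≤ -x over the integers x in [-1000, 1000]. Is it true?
The claim fails at x = 1:
x = 1: LHS = |2·1| = |2| = 2; 2 ≤ -1 — FAILS

Because a single integer refutes it, the statement is false.

Answer: False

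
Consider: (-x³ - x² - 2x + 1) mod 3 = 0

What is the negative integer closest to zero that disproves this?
Testing negative integers from -1 downward:
x = -1: LHS = (-(-1)³ - (-1)² - 2·(-1) + 1) mod 3 = 3 mod 3 = 0; 0 = 0 — holds
x = -2: LHS = (-(-2)³ - (-2)² - 2·(-2) + 1) mod 3 = 9 mod 3 = 0; 0 = 0 — holds
x = -3: LHS = (-(-3)³ - (-3)² - 2·(-3) + 1) mod 3 = 25 mod 3 = 1; 1 = 0 — FAILS  ← closest negative counterexample to 0

Answer: x = -3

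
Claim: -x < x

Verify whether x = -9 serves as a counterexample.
Substitute x = -9 into the relation:
x = -9: LHS = -(-9) = 9; 9 < -9 — FAILS

Since the claim fails at x = -9, this value is a counterexample.

Answer: Yes, x = -9 is a counterexample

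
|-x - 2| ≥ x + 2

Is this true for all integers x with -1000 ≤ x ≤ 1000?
Over all integers in [-1000, 1000], LHS − RHS is smallest at x = 0, where it equals 0:
x = 0: LHS = |-0 - 2| = |-2| = 2, RHS = 0 + 2 = 2; 2 ≥ 2 — holds
At the ends of the range:
x = -1000: LHS = |-(-1000) - 2| = |998| = 998, RHS = (-1000) + 2 = -998; 998 ≥ -998 — holds
x = 1000: LHS = |-1000 - 2| = |-1002| = 1002, RHS = 1000 + 2 = 1002; 1002 ≥ 1002 — holds
Hence LHS − RHS is never negative, i.e. LHS ≥ RHS throughout, so the relation holds for every integer in [-1000, 1000].

No counterexample exists.

Answer: True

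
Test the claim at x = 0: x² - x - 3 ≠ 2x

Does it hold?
x = 0: LHS = 0² - 0 - 3 = -3, RHS = 2·0 = 0; -3 ≠ 0 — holds

The relation is satisfied at x = 0.

Answer: Yes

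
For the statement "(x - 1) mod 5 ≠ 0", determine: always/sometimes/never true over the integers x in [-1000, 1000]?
Holds at x = 0: LHS = (0 - 1) mod 5 = (-1) mod 5 = 4; 4 ≠ 0 — holds
Fails at x = 1: LHS = (1 - 1) mod 5 = 0 mod 5 = 0; 0 ≠ 0 — FAILS
It is satisfied by some integers in the range but not all.

Answer: Sometimes true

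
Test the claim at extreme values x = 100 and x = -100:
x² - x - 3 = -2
x = 100: LHS = 100² - 100 - 3 = 9897; 9897 = -2 — FAILS
x = -100: LHS = (-100)² - (-100) - 3 = 10097; 10097 = -2 — FAILS

Answer: No, fails for both x = 100 and x = -100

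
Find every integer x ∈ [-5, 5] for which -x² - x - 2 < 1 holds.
Over all integers in [-5, 5], LHS − RHS is largest at x = 0, where it equals -3:
x = 0: LHS = -0² - 0 - 2 = -2; -2 < 1 — holds
At the ends of the range:
x = -5: LHS = -(-5)² - (-5) - 2 = -22; -22 < 1 — holds
x = 5: LHS = -5² - 5 - 2 = -32; -32 < 1 — holds
Hence LHS − RHS is never zero or positive, i.e. LHS < RHS throughout, so the relation holds for every integer in [-5, 5].

Answer: All integers in [-5, 5]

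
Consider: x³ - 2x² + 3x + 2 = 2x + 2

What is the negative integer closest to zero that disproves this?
Testing negative integers from -1 downward:
x = -1: LHS = (-1)³ - 2·(-1)² + 3·(-1) + 2 = -4, RHS = 2·(-1) + 2 = 0; -4 = 0 — FAILS  ← closest negative counterexample to 0

Answer: x = -1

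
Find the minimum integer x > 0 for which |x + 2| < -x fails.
Testing positive integers:
x = 1: LHS = |1 + 2| = |3| = 3; 3 < -1 — FAILS  ← smallest positive counterexample

Answer: x = 1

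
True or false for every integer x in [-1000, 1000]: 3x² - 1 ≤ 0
The claim fails at x = 1:
x = 1: LHS = 3·1² - 1 = 2; 2 ≤ 0 — FAILS

Because a single integer refutes it, the statement is false.

Answer: False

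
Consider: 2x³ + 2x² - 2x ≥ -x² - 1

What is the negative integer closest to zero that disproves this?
Testing negative integers from -1 downward:
x = -1: LHS = 2·(-1)³ + 2·(-1)² - 2·(-1) = 2, RHS = -(-1)² - 1 = -2; 2 ≥ -2 — holds
x = -2: LHS = 2·(-2)³ + 2·(-2)² - 2·(-2) = -4, RHS = -(-2)² - 1 = -5; -4 ≥ -5 — holds
x = -3: LHS = 2·(-3)³ + 2·(-3)² - 2·(-3) = -30, RHS = -(-3)² - 1 = -10; -30 ≥ -10 — FAILS  ← closest negative counterexample to 0

Answer: x = -3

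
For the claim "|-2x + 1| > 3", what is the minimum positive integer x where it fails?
Testing positive integers:
x = 1: LHS = |-2·1 + 1| = |-1| = 1; 1 > 3 — FAILS  ← smallest positive counterexample

Answer: x = 1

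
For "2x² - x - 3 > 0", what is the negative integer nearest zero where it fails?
Testing negative integers from -1 downward:
x = -1: LHS = 2·(-1)² - (-1) - 3 = 0; 0 > 0 — FAILS  ← closest negative counterexample to 0

Answer: x = -1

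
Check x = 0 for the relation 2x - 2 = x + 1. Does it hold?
x = 0: LHS = 2·0 - 2 = -2, RHS = 0 + 1 = 1; -2 = 1 — FAILS

The relation fails at x = 0, so x = 0 is a counterexample.

Answer: No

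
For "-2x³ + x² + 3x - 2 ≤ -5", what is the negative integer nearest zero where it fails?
Testing negative integers from -1 downward:
x = -1: LHS = -2·(-1)³ + (-1)² + 3·(-1) - 2 = -2; -2 ≤ -5 — FAILS  ← closest negative counterexample to 0

Answer: x = -1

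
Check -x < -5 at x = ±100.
x = 100: -100 < -5 — holds
x = -100: LHS = -(-100) = 100; 100 < -5 — FAILS

Answer: Partially: holds for x = 100, fails for x = -100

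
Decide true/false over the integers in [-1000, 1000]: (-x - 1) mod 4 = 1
The claim fails at x = 0:
x = 0: LHS = (-0 - 1) mod 4 = (-1) mod 4 = 3; 3 = 1 — FAILS

Because a single integer refutes it, the statement is false.

Answer: False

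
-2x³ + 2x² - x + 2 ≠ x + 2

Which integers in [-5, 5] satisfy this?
Holds for: {-5, -4, -3, -2, -1, 1, 2, 3, 4, 5}
Fails for: {0}

Answer: {-5, -4, -3, -2, -1, 1, 2, 3, 4, 5}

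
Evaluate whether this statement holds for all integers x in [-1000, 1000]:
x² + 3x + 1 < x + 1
The claim fails at x = 0:
x = 0: LHS = 0² + 3·0 + 1 = 1, RHS = 0 + 1 = 1; 1 < 1 — FAILS

Because a single integer refutes it, the statement is false.

Answer: False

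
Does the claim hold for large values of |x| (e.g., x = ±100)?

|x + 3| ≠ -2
x = 100: LHS = |100 + 3| = |103| = 103; 103 ≠ -2 — holds
x = -100: LHS = |(-100) + 3| = |-97| = 97; 97 ≠ -2 — holds

Answer: Yes, holds for both x = 100 and x = -100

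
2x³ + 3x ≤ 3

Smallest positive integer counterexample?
Testing positive integers:
x = 1: LHS = 2·1³ + 3·1 = 5; 5 ≤ 3 — FAILS  ← smallest positive counterexample

Answer: x = 1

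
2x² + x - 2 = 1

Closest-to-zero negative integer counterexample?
Testing negative integers from -1 downward:
x = -1: LHS = 2·(-1)² + (-1) - 2 = -1; -1 = 1 — FAILS  ← closest negative counterexample to 0

Answer: x = -1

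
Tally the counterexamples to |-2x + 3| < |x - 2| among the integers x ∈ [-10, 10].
Counterexamples in [-10, 10]: {-10, -9, -8, -7, -6, -5, -4, -3, -2, -1, 0, 1, 2, 3, 4, 5, 6, 7, 8, 9, 10}.

Counting them gives 21 values.

Answer: 21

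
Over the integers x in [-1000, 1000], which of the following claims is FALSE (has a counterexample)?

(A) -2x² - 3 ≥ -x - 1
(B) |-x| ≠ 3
(A) x = 0: LHS = -2·0² - 3 = -3, RHS = -0 - 1 = -1; -3 ≥ -1 — FAILS
(B) x = 3: LHS = |-3| = 3; 3 ≠ 3 — FAILS

Answer: Both A and B are false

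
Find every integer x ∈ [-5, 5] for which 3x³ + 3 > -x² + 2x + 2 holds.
Holds for: {-1, 0, 1, 2, 3, 4, 5}
Fails for: {-5, -4, -3, -2}

Answer: {-1, 0, 1, 2, 3, 4, 5}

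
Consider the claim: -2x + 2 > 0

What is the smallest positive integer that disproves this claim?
Testing positive integers:
x = 1: LHS = -2·1 + 2 = 0; 0 > 0 — FAILS  ← smallest positive counterexample

Answer: x = 1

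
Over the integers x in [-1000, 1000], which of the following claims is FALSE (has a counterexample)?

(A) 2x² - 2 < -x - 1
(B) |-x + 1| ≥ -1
(A) x = 1: LHS = 2·1² - 2 = 0, RHS = -1 - 1 = -2; 0 < -2 — FAILS

(B) An absolute value is never negative, so the left side is ≥ 0 for every x, while the right side is -1. Tightest case in [-1000, 1000] is x = 1:
x = 1: LHS = |-1 + 1| = |0| = 0; 0 ≥ -1 — holds
Hence LHS − RHS is never negative, i.e. LHS ≥ RHS throughout, so the relation holds for every integer in [-1000, 1000].

Only (A) has a counterexample.

Answer: A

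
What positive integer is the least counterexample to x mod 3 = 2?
Testing positive integers:
x = 1: LHS = 1 mod 3 = 1; 1 = 2 — FAILS  ← smallest positive counterexample

Answer: x = 1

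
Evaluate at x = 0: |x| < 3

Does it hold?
x = 0: LHS = |0| = 0; 0 < 3 — holds

The relation is satisfied at x = 0.

Answer: Yes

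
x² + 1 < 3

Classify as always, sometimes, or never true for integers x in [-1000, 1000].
Holds at x = 0: LHS = 0² + 1 = 1; 1 < 3 — holds
Fails at x = 2: LHS = 2² + 1 = 5; 5 < 3 — FAILS
It is satisfied by some integers in the range but not all.

Answer: Sometimes true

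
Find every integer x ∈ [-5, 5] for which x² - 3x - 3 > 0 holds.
Holds for: {-5, -4, -3, -2, -1, 4, 5}
Fails for: {0, 1, 2, 3}

Answer: {-5, -4, -3, -2, -1, 4, 5}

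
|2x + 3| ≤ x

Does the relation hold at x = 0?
x = 0: LHS = |2·0 + 3| = |3| = 3; 3 ≤ 0 — FAILS

The relation fails at x = 0, so x = 0 is a counterexample.

Answer: No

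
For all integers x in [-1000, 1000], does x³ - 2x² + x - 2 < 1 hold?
The claim fails at x = 3:
x = 3: LHS = 3³ - 2·3² + 3 - 2 = 10; 10 < 1 — FAILS

Because a single integer refutes it, the statement is false.

Answer: False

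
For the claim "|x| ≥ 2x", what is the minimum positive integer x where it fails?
Testing positive integers:
x = 1: LHS = |1| = 1, RHS = 2·1 = 2; 1 ≥ 2 — FAILS  ← smallest positive counterexample

Answer: x = 1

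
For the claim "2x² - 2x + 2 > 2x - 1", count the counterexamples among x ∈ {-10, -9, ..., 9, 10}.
Over all integers in [-10, 10], LHS − RHS is smallest at x = 1, where it equals 1:
x = 1: LHS = 2·1² - 2·1 + 2 = 2, RHS = 2·1 - 1 = 1; 2 > 1 — holds
At the ends of the range:
x = -10: LHS = 2·(-10)² - 2·(-10) + 2 = 222, RHS = 2·(-10) - 1 = -21; 222 > -21 — holds
x = 10: LHS = 2·10² - 2·10 + 2 = 182, RHS = 2·10 - 1 = 19; 182 > 19 — holds
Hence LHS − RHS is never zero or negative, i.e. LHS > RHS throughout, so the relation holds for every integer in [-10, 10].

No counterexample appears in that range.

Answer: 0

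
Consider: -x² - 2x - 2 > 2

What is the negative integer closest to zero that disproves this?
Testing negative integers from -1 downward:
x = -1: LHS = -(-1)² - 2·(-1) - 2 = -1; -1 > 2 — FAILS  ← closest negative counterexample to 0

Answer: x = -1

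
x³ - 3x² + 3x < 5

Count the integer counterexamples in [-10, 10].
Counterexamples in [-10, 10]: {3, 4, 5, 6, 7, 8, 9, 10}.

Counting them gives 8 values.

Answer: 8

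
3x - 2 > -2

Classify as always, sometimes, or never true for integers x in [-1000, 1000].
Holds at x = 1: LHS = 3·1 - 2 = 1; 1 > -2 — holds
Fails at x = 0: LHS = 3·0 - 2 = -2; -2 > -2 — FAILS
It is satisfied by some integers in the range but not all.

Answer: Sometimes true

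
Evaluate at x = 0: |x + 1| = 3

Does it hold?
x = 0: LHS = |0 + 1| = |1| = 1; 1 = 3 — FAILS

The relation fails at x = 0, so x = 0 is a counterexample.

Answer: No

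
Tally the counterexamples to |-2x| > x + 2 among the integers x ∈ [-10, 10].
Counterexamples in [-10, 10]: {0, 1, 2}.

Counting them gives 3 values.

Answer: 3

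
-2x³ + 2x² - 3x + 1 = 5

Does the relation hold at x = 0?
x = 0: LHS = -2·0³ + 2·0² - 3·0 + 1 = 1; 1 = 5 — FAILS

The relation fails at x = 0, so x = 0 is a counterexample.

Answer: No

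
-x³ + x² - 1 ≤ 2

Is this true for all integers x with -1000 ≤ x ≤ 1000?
The claim fails at x = -2:
x = -2: LHS = -(-2)³ + (-2)² - 1 = 11; 11 ≤ 2 — FAILS

Because a single integer refutes it, the statement is false.

Answer: False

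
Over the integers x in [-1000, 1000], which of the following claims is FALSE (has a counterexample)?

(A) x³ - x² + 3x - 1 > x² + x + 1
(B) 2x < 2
(A) x = 0: LHS = 0³ - 0² + 3·0 - 1 = -1, RHS = 0² + 0 + 1 = 1; -1 > 1 — FAILS
(B) x = 1: LHS = 2·1 = 2; 2 < 2 — FAILS

Answer: Both A and B are false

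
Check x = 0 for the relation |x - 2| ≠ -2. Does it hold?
x = 0: LHS = |0 - 2| = |-2| = 2; 2 ≠ -2 — holds

The relation is satisfied at x = 0.

Answer: Yes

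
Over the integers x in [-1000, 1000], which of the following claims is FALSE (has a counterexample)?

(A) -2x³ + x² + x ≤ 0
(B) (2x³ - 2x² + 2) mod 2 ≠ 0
(A) x = -1: LHS = -2·(-1)³ + (-1)² + (-1) = 2; 2 ≤ 0 — FAILS
(B) x = 0: LHS = (2·0³ - 2·0² + 2) mod 2 = 2 mod 2 = 0; 0 ≠ 0 — FAILS

Answer: Both A and B are false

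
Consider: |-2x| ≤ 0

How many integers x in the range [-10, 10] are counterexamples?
Counterexamples in [-10, 10]: {-10, -9, -8, -7, -6, -5, -4, -3, -2, -1, 1, 2, 3, 4, 5, 6, 7, 8, 9, 10}.

Counting them gives 20 values.

Answer: 20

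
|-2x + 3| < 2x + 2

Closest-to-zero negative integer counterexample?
Testing negative integers from -1 downward:
x = -1: LHS = |-2·(-1) + 3| = |5| = 5, RHS = 2·(-1) + 2 = 0; 5 < 0 — FAILS  ← closest negative counterexample to 0

Answer: x = -1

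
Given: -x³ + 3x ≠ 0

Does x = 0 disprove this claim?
Substitute x = 0 into the relation:
x = 0: LHS = -0³ + 3·0 = 0; 0 ≠ 0 — FAILS

Since the claim fails at x = 0, this value is a counterexample.

Answer: Yes, x = 0 is a counterexample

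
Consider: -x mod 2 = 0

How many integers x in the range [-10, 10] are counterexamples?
Counterexamples in [-10, 10]: {-9, -7, -5, -3, -1, 1, 3, 5, 7, 9}.

Counting them gives 10 values.

Answer: 10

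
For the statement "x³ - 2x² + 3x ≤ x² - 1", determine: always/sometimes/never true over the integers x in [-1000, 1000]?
Holds at x = -1: LHS = (-1)³ - 2·(-1)² + 3·(-1) = -6, RHS = (-1)² - 1 = 0; -6 ≤ 0 — holds
Fails at x = 0: LHS = 0³ - 2·0² + 3·0 = 0, RHS = 0² - 1 = -1; 0 ≤ -1 — FAILS
It is satisfied by some integers in the range but not all.

Answer: Sometimes true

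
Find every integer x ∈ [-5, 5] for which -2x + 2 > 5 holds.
Holds for: {-5, -4, -3, -2}
Fails for: {-1, 0, 1, 2, 3, 4, 5}

Answer: {-5, -4, -3, -2}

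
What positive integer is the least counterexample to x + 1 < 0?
Testing positive integers:
x = 1: LHS = 1 + 1 = 2; 2 < 0 — FAILS  ← smallest positive counterexample

Answer: x = 1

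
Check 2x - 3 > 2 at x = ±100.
x = 100: LHS = 2·100 - 3 = 197; 197 > 2 — holds
x = -100: LHS = 2·(-100) - 3 = -203; -203 > 2 — FAILS

Answer: Partially: holds for x = 100, fails for x = -100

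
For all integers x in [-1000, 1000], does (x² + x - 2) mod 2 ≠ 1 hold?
For a polynomial with integer coefficients, its value mod 2 depends only on x mod 2, so it suffices to check one representative of each residue class, x = 0, 1:
x = 0: LHS = (0² + 0 - 2) mod 2 = (-2) mod 2 = 0; 0 ≠ 1 — holds
x = 1: LHS = (1² + 1 - 2) mod 2 = 0 mod 2 = 0; 0 ≠ 1 — holds
The relation holds in every residue class, so the relation holds for every integer in [-1000, 1000].

No counterexample exists.

Answer: True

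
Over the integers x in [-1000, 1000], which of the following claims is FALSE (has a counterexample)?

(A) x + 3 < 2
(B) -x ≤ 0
(A) x = 0: LHS = 0 + 3 = 3; 3 < 2 — FAILS
(B) x = -1: LHS = -(-1) = 1; 1 ≤ 0 — FAILS

Answer: Both A and B are false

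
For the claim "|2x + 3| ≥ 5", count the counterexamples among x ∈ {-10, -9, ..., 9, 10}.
Counterexamples in [-10, 10]: {-3, -2, -1, 0}.

Counting them gives 4 values.

Answer: 4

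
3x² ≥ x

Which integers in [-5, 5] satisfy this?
Over all integers in [-5, 5], LHS − RHS is smallest at x = 0, where it equals 0:
x = 0: LHS = 3·0² = 0; 0 ≥ 0 — holds
At the ends of the range:
x = -5: LHS = 3·(-5)² = 75; 75 ≥ -5 — holds
x = 5: LHS = 3·5² = 75; 75 ≥ 5 — holds
Hence LHS − RHS is never negative, i.e. LHS ≥ RHS throughout, so the relation holds for every integer in [-5, 5].

Answer: All integers in [-5, 5]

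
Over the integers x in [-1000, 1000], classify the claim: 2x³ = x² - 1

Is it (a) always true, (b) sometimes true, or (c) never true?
Track d = LHS − RHS over the integers in [-1000, 1000]. Equality would need d = 0, but d changes sign only between consecutive integers, jumping over 0:
x = -1: LHS = 2·(-1)³ = -2, RHS = (-1)² - 1 = 0; -2 = 0 — FAILS  (d = -2)
x = 0: LHS = 2·0³ = 0, RHS = 0² - 1 = -1; 0 = -1 — FAILS  (d = 1)
Away from these crossings d keeps a constant sign, and checking every integer in [-1000, 1000] confirms d ≠ 0 throughout. Hence the two sides are never equal, so the claimed relation (=) fails for every integer in [-1000, 1000].

No integer in the range satisfies it.

Answer: Never true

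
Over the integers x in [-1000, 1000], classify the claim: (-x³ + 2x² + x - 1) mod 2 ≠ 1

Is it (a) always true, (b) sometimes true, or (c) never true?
For a polynomial with integer coefficients, its value mod 2 depends only on x mod 2, so it suffices to check one representative of each residue class, x = 0, 1:
x = 0: LHS = (-0³ + 2·0² + 0 - 1) mod 2 = (-1) mod 2 = 1; 1 ≠ 1 — FAILS
x = 1: LHS = (-1³ + 2·1² + 1 - 1) mod 2 = 1 mod 2 = 1; 1 ≠ 1 — FAILS
The relation fails in every residue class, so the claimed relation (≠) fails for every integer in [-1000, 1000].

No integer in the range satisfies it.

Answer: Never true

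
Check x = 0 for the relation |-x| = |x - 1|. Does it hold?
x = 0: LHS = |-0| = |0| = 0, RHS = |0 - 1| = |-1| = 1; 0 = 1 — FAILS

The relation fails at x = 0, so x = 0 is a counterexample.

Answer: No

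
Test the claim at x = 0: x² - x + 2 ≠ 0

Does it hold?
x = 0: LHS = 0² - 0 + 2 = 2; 2 ≠ 0 — holds

The relation is satisfied at x = 0.

Answer: Yes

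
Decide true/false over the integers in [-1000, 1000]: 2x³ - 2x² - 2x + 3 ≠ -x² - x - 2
Track d = LHS − RHS over the integers in [-1000, 1000]. Equality would need d = 0, but d changes sign only between consecutive integers, jumping over 0:
x = -2: LHS = 2·(-2)³ - 2·(-2)² - 2·(-2) + 3 = -17, RHS = -(-2)² - (-2) - 2 = -4; -17 ≠ -4 — holds  (d = -13)
x = -1: LHS = 2·(-1)³ - 2·(-1)² - 2·(-1) + 3 = 1, RHS = -(-1)² - (-1) - 2 = -2; 1 ≠ -2 — holds  (d = 3)
Away from these crossings d keeps a constant sign, and checking every integer in [-1000, 1000] confirms d ≠ 0 throughout. Hence the two sides are never equal, so the relation holds for every integer in [-1000, 1000].

No counterexample exists.

Answer: True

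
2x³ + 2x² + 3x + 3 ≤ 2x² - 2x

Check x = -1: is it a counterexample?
Substitute x = -1 into the relation:
x = -1: LHS = 2·(-1)³ + 2·(-1)² + 3·(-1) + 3 = 0, RHS = 2·(-1)² - 2·(-1) = 4; 0 ≤ 4 — holds

The claim holds here, so x = -1 is not a counterexample. (A counterexample exists elsewhere, e.g. x = 0.)

Answer: No, x = -1 is not a counterexample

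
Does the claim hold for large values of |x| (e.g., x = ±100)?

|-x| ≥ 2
x = 100: LHS = |-100| = 100; 100 ≥ 2 — holds
x = -100: LHS = |-(-100)| = |100| = 100; 100 ≥ 2 — holds

Answer: Yes, holds for both x = 100 and x = -100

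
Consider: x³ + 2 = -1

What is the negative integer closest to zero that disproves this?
Testing negative integers from -1 downward:
x = -1: LHS = (-1)³ + 2 = 1; 1 = -1 — FAILS  ← closest negative counterexample to 0

Answer: x = -1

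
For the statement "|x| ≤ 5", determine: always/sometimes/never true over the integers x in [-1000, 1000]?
Holds at x = 0: LHS = |0| = 0; 0 ≤ 5 — holds
Fails at x = 6: LHS = |6| = 6; 6 ≤ 5 — FAILS
It is satisfied by some integers in the range but not all.

Answer: Sometimes true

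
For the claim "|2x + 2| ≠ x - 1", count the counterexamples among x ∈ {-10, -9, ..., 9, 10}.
Over all integers in [-10, 10], LHS − RHS is always positive; it is smallest at x = -1, where it equals 2:
x = -1: LHS = |2·(-1) + 2| = |0| = 0, RHS = (-1) - 1 = -2; 0 ≠ -2 — holds
At the ends of the range:
x = -10: LHS = |2·(-10) + 2| = |-18| = 18, RHS = (-10) - 1 = -11; 18 ≠ -11 — holds
x = 10: LHS = |2·10 + 2| = |22| = 22, RHS = 10 - 1 = 9; 22 ≠ 9 — holds
Hence LHS − RHS is never 0, i.e. the two sides are never equal, so the relation holds for every integer in [-10, 10].

No counterexample appears in that range.

Answer: 0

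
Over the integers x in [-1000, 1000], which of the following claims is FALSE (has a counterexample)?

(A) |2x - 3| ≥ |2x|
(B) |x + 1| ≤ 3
(A) x = 1: LHS = |2·1 - 3| = |-1| = 1, RHS = |2·1| = |2| = 2; 1 ≥ 2 — FAILS
(B) x = 3: LHS = |3 + 1| = |4| = 4; 4 ≤ 3 — FAILS

Answer: Both A and B are false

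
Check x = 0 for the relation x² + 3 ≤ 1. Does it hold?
x = 0: LHS = 0² + 3 = 3; 3 ≤ 1 — FAILS

The relation fails at x = 0, so x = 0 is a counterexample.

Answer: No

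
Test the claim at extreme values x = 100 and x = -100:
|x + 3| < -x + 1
x = 100: LHS = |100 + 3| = |103| = 103, RHS = -100 + 1 = -99; 103 < -99 — FAILS
x = -100: LHS = |(-100) + 3| = |-97| = 97, RHS = -(-100) + 1 = 101; 97 < 101 — holds

Answer: Partially: fails for x = 100, holds for x = -100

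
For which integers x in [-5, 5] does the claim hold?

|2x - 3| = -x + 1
Over all integers in [-5, 5], LHS − RHS is always positive; it is smallest at x = 1, where it equals 1:
x = 1: LHS = |2·1 - 3| = |-1| = 1, RHS = -1 + 1 = 0; 1 = 0 — FAILS
At the ends of the range:
x = -5: LHS = |2·(-5) - 3| = |-13| = 13, RHS = -(-5) + 1 = 6; 13 = 6 — FAILS
x = 5: LHS = |2·5 - 3| = |7| = 7, RHS = -5 + 1 = -4; 7 = -4 — FAILS
Hence LHS − RHS is never 0, i.e. the two sides are never equal, so the claimed relation (=) fails for every integer in [-5, 5].

Answer: None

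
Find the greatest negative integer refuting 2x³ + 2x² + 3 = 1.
Testing negative integers from -1 downward:
x = -1: LHS = 2·(-1)³ + 2·(-1)² + 3 = 3; 3 = 1 — FAILS  ← closest negative counterexample to 0

Answer: x = -1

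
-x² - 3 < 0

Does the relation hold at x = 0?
x = 0: LHS = -0² - 3 = -3; -3 < 0 — holds

The relation is satisfied at x = 0.

Answer: Yes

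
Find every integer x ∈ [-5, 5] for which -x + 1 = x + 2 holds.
Track d = LHS − RHS over the integers in [-5, 5]. Equality would need d = 0, but d changes sign only between consecutive integers, jumping over 0:
x = -1: LHS = -(-1) + 1 = 2, RHS = (-1) + 2 = 1; 2 = 1 — FAILS  (d = 1)
x = 0: LHS = -0 + 1 = 1, RHS = 0 + 2 = 2; 1 = 2 — FAILS  (d = -1)
Away from these crossings d keeps a constant sign, and checking every integer in [-5, 5] confirms d ≠ 0 throughout. Hence the two sides are never equal, so the claimed relation (=) fails for every integer in [-5, 5].

Answer: None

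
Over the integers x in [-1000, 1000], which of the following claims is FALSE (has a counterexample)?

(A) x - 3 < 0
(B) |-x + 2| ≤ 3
(A) x = 3: LHS = 3 - 3 = 0; 0 < 0 — FAILS
(B) x = -2: LHS = |-(-2) + 2| = |4| = 4; 4 ≤ 3 — FAILS

Answer: Both A and B are false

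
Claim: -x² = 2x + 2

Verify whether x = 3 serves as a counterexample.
Substitute x = 3 into the relation:
x = 3: LHS = -3² = -9, RHS = 2·3 + 2 = 8; -9 = 8 — FAILS

Since the claim fails at x = 3, this value is a counterexample.

Answer: Yes, x = 3 is a counterexample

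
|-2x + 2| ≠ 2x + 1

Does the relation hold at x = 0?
x = 0: LHS = |-2·0 + 2| = |2| = 2, RHS = 2·0 + 1 = 1; 2 ≠ 1 — holds

The relation is satisfied at x = 0.

Answer: Yes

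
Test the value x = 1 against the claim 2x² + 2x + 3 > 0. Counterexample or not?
Substitute x = 1 into the relation:
x = 1: LHS = 2·1² + 2·1 + 3 = 7; 7 > 0 — holds

The relation holds at x = 1, so it is not a counterexample.

Answer: No, x = 1 is not a counterexample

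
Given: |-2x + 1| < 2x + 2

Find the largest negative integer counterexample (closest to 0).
Testing negative integers from -1 downward:
x = -1: LHS = |-2·(-1) + 1| = |3| = 3, RHS = 2·(-1) + 2 = 0; 3 < 0 — FAILS  ← closest negative counterexample to 0

Answer: x = -1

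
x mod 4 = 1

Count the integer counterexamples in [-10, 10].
Counterexamples in [-10, 10]: {-10, -9, -8, -6, -5, -4, -2, -1, 0, 2, 3, 4, 6, 7, 8, 10}.

Counting them gives 16 values.

Answer: 16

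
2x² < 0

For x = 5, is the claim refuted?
Substitute x = 5 into the relation:
x = 5: LHS = 2·5² = 50; 50 < 0 — FAILS

Since the claim fails at x = 5, this value is a counterexample.

Answer: Yes, x = 5 is a counterexample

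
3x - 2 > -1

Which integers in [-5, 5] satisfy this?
Holds for: {1, 2, 3, 4, 5}
Fails for: {-5, -4, -3, -2, -1, 0}

Answer: {1, 2, 3, 4, 5}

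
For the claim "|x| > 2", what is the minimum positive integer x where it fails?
Testing positive integers:
x = 1: LHS = |1| = 1; 1 > 2 — FAILS  ← smallest positive counterexample

Answer: x = 1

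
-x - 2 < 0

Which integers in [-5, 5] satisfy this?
Holds for: {-1, 0, 1, 2, 3, 4, 5}
Fails for: {-5, -4, -3, -2}

Answer: {-1, 0, 1, 2, 3, 4, 5}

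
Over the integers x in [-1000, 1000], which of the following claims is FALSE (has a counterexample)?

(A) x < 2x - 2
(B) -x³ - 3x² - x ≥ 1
(A) x = 0: RHS = 2·0 - 2 = -2; 0 < -2 — FAILS
(B) x = 0: LHS = -0³ - 3·0² - 0 = 0; 0 ≥ 1 — FAILS

Answer: Both A and B are false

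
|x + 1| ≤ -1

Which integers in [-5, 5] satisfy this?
An absolute value is never negative, so the left side is ≥ 0 for every x, while the right side is -1. Tightest case in [-5, 5] is x = -1:
x = -1: LHS = |(-1) + 1| = |0| = 0; 0 ≤ -1 — FAILS
Hence LHS − RHS is never zero or negative, i.e. LHS > RHS throughout, so the claimed relation (≤) fails for every integer in [-5, 5].

Answer: None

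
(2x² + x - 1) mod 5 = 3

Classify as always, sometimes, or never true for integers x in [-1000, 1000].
For a polynomial with integer coefficients, its value mod 5 depends only on x mod 5, so it suffices to check one representative of each residue class, x = 0, 1, 2, 3, 4:
x = 0: LHS = (2·0² + 0 - 1) mod 5 = (-1) mod 5 = 4; 4 = 3 — FAILS
x = 1: LHS = (2·1² + 1 - 1) mod 5 = 2 mod 5 = 2; 2 = 3 — FAILS
x = 2: LHS = (2·2² + 2 - 1) mod 5 = 9 mod 5 = 4; 4 = 3 — FAILS
x = 3: LHS = (2·3² + 3 - 1) mod 5 = 20 mod 5 = 0; 0 = 3 — FAILS
x = 4: LHS = (2·4² + 4 - 1) mod 5 = 35 mod 5 = 0; 0 = 3 — FAILS
The relation fails in every residue class, so the claimed relation (=) fails for every integer in [-1000, 1000].

No integer in the range satisfies it.

Answer: Never true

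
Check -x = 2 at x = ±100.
x = 100: -100 = 2 — FAILS
x = -100: LHS = -(-100) = 100; 100 = 2 — FAILS

Answer: No, fails for both x = 100 and x = -100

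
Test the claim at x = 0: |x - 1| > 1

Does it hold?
x = 0: LHS = |0 - 1| = |-1| = 1; 1 > 1 — FAILS

The relation fails at x = 0, so x = 0 is a counterexample.

Answer: No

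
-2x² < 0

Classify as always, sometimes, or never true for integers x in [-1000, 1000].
Holds at x = 1: LHS = -2·1² = -2; -2 < 0 — holds
Fails at x = 0: LHS = -2·0² = 0; 0 < 0 — FAILS
It is satisfied by some integers in the range but not all.

Answer: Sometimes true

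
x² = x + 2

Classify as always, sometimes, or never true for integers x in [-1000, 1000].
Holds at x = -1: LHS = (-1)² = 1, RHS = (-1) + 2 = 1; 1 = 1 — holds
Fails at x = 0: LHS = 0² = 0, RHS = 0 + 2 = 2; 0 = 2 — FAILS
It is satisfied by some integers in the range but not all.

Answer: Sometimes true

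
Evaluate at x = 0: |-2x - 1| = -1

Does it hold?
x = 0: LHS = |-2·0 - 1| = |-1| = 1; 1 = -1 — FAILS

The relation fails at x = 0, so x = 0 is a counterexample.

Answer: No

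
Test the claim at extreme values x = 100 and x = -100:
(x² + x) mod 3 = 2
x = 100: LHS = (100² + 100) mod 3 = 10100 mod 3 = 2; 2 = 2 — holds
x = -100: LHS = ((-100)² + (-100)) mod 3 = 9900 mod 3 = 0; 0 = 2 — FAILS

Answer: Partially: holds for x = 100, fails for x = -100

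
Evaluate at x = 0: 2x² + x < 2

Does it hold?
x = 0: LHS = 2·0² + 0 = 0; 0 < 2 — holds

The relation is satisfied at x = 0.

Answer: Yes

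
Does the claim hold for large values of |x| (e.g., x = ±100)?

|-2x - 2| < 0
x = 100: LHS = |-2·100 - 2| = |-202| = 202; 202 < 0 — FAILS
x = -100: LHS = |-2·(-100) - 2| = |198| = 198; 198 < 0 — FAILS

Answer: No, fails for both x = 100 and x = -100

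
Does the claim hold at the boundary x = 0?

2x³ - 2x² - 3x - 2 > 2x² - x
x = 0: LHS = 2·0³ - 2·0² - 3·0 - 2 = -2, RHS = 2·0² - 0 = 0; -2 > 0 — FAILS

The relation fails at x = 0, so x = 0 is a counterexample.

Answer: No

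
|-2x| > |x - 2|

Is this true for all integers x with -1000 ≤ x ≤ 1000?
The claim fails at x = 0:
x = 0: LHS = |-2·0| = |0| = 0, RHS = |0 - 2| = |-2| = 2; 0 > 2 — FAILS

Because a single integer refutes it, the statement is false.

Answer: False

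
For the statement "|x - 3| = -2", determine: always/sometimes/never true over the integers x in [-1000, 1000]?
An absolute value is never negative, so the left side is ≥ 0 for every x, while the right side is -2. Tightest case in [-1000, 1000] is x = 3:
x = 3: LHS = |3 - 3| = |0| = 0; 0 = -2 — FAILS
Hence LHS − RHS is never 0, i.e. the two sides are never equal, so the claimed relation (=) fails for every integer in [-1000, 1000].

No integer in the range satisfies it.

Answer: Never true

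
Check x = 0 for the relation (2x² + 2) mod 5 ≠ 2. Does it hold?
x = 0: LHS = (2·0² + 2) mod 5 = 2 mod 5 = 2; 2 ≠ 2 — FAILS

The relation fails at x = 0, so x = 0 is a counterexample.

Answer: No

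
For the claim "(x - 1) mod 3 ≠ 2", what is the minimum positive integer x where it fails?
Testing positive integers:
x = 1: LHS = (1 - 1) mod 3 = 0 mod 3 = 0; 0 ≠ 2 — holds
x = 2: LHS = (2 - 1) mod 3 = 1 mod 3 = 1; 1 ≠ 2 — holds
x = 3: LHS = (3 - 1) mod 3 = 2 mod 3 = 2; 2 ≠ 2 — FAILS  ← smallest positive counterexample

Answer: x = 3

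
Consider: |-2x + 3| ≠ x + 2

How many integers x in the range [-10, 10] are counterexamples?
Counterexamples in [-10, 10]: {5}.

Counting them gives 1 values.

Answer: 1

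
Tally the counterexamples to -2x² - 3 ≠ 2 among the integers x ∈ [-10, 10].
Over all integers in [-10, 10], LHS − RHS is always negative; it is closest to 0 at x = 0, where it equals -5:
x = 0: LHS = -2·0² - 3 = -3; -3 ≠ 2 — holds
At the ends of the range:
x = -10: LHS = -2·(-10)² - 3 = -203; -203 ≠ 2 — holds
x = 10: LHS = -2·10² - 3 = -203; -203 ≠ 2 — holds
Hence LHS − RHS is never 0, i.e. the two sides are never equal, so the relation holds for every integer in [-10, 10].

No counterexample appears in that range.

Answer: 0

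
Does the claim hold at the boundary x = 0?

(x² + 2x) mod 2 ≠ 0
x = 0: LHS = (0² + 2·0) mod 2 = 0 mod 2 = 0; 0 ≠ 0 — FAILS

The relation fails at x = 0, so x = 0 is a counterexample.

Answer: No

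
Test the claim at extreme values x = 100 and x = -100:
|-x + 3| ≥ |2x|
x = 100: LHS = |-100 + 3| = |-97| = 97, RHS = |2·100| = |200| = 200; 97 ≥ 200 — FAILS
x = -100: LHS = |-(-100) + 3| = |103| = 103, RHS = |2·(-100)| = |-200| = 200; 103 ≥ 200 — FAILS

Answer: No, fails for both x = 100 and x = -100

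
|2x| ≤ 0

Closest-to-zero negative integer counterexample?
Testing negative integers from -1 downward:
x = -1: LHS = |2·(-1)| = |-2| = 2; 2 ≤ 0 — FAILS  ← closest negative counterexample to 0

Answer: x = -1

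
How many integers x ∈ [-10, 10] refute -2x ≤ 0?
Counterexamples in [-10, 10]: {-10, -9, -8, -7, -6, -5, -4, -3, -2, -1}.

Counting them gives 10 values.

Answer: 10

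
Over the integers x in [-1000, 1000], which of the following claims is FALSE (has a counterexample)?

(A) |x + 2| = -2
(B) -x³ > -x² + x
(A) x = 0: LHS = |0 + 2| = |2| = 2; 2 = -2 — FAILS
(B) x = 0: LHS = -0³ = 0, RHS = -0² + 0 = 0; 0 > 0 — FAILS

Answer: Both A and B are false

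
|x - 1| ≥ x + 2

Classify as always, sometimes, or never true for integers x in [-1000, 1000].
Holds at x = -1: LHS = |(-1) - 1| = |-2| = 2, RHS = (-1) + 2 = 1; 2 ≥ 1 — holds
Fails at x = 0: LHS = |0 - 1| = |-1| = 1, RHS = 0 + 2 = 2; 1 ≥ 2 — FAILS
It is satisfied by some integers in the range but not all.

Answer: Sometimes true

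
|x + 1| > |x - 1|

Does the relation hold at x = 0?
x = 0: LHS = |0 + 1| = |1| = 1, RHS = |0 - 1| = |-1| = 1; 1 > 1 — FAILS

The relation fails at x = 0, so x = 0 is a counterexample.

Answer: No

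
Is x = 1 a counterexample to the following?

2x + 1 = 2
Substitute x = 1 into the relation:
x = 1: LHS = 2·1 + 1 = 3; 3 = 2 — FAILS

Since the claim fails at x = 1, this value is a counterexample.

Answer: Yes, x = 1 is a counterexample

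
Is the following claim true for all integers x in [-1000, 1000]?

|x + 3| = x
The claim fails at x = 0:
x = 0: LHS = |0 + 3| = |3| = 3; 3 = 0 — FAILS

Because a single integer refutes it, the statement is false.

Answer: False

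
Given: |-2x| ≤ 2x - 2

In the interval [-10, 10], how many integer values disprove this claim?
Counterexamples in [-10, 10]: {-10, -9, -8, -7, -6, -5, -4, -3, -2, -1, 0, 1, 2, 3, 4, 5, 6, 7, 8, 9, 10}.

Counting them gives 21 values.

Answer: 21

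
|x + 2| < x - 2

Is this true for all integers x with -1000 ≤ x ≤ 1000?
The claim fails at x = 0:
x = 0: LHS = |0 + 2| = |2| = 2, RHS = 0 - 2 = -2; 2 < -2 — FAILS

Because a single integer refutes it, the statement is false.

Answer: False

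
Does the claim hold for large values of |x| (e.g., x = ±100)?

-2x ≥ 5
x = 100: LHS = -2·100 = -200; -200 ≥ 5 — FAILS
x = -100: LHS = -2·(-100) = 200; 200 ≥ 5 — holds

Answer: Partially: fails for x = 100, holds for x = -100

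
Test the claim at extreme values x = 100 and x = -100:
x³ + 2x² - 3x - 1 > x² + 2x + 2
x = 100: LHS = 100³ + 2·100² - 3·100 - 1 = 1019699, RHS = 100² + 2·100 + 2 = 10202; 1019699 > 10202 — holds
x = -100: LHS = (-100)³ + 2·(-100)² - 3·(-100) - 1 = -979701, RHS = (-100)² + 2·(-100) + 2 = 9802; -979701 > 9802 — FAILS

Answer: Partially: holds for x = 100, fails for x = -100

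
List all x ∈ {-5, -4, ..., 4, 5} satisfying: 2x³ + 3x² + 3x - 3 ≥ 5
Holds for: {1, 2, 3, 4, 5}
Fails for: {-5, -4, -3, -2, -1, 0}

Answer: {1, 2, 3, 4, 5}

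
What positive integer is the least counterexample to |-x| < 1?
Testing positive integers:
x = 1: LHS = |-1| = 1; 1 < 1 — FAILS  ← smallest positive counterexample

Answer: x = 1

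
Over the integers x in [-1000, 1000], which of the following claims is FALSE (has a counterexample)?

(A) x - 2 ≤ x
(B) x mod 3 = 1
(A) Over all integers in [-1000, 1000], LHS − RHS is largest at x = 0, where it equals -2:
x = 0: LHS = 0 - 2 = -2; -2 ≤ 0 — holds
At the ends of the range:
x = -1000: LHS = (-1000) - 2 = -1002; -1002 ≤ -1000 — holds
x = 1000: LHS = 1000 - 2 = 998; 998 ≤ 1000 — holds
Hence LHS − RHS is never positive, i.e. LHS ≤ RHS throughout, so the relation holds for every integer in [-1000, 1000].

(B) x = 0: LHS = 0 mod 3 = 0; 0 = 1 — FAILS

Only (B) has a counterexample.

Answer: B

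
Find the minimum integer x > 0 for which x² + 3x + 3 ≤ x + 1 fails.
Testing positive integers:
x = 1: LHS = 1² + 3·1 + 3 = 7, RHS = 1 + 1 = 2; 7 ≤ 2 — FAILS  ← smallest positive counterexample

Answer: x = 1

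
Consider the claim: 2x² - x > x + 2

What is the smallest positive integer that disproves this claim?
Testing positive integers:
x = 1: LHS = 2·1² - 1 = 1, RHS = 1 + 2 = 3; 1 > 3 — FAILS  ← smallest positive counterexample

Answer: x = 1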